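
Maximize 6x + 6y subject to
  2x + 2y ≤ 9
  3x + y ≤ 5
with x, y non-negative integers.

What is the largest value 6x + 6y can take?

(x,y)=(0,4) is feasible, giving 24.
(x,y)=(0,3) is feasible, giving 18.
The best lattice point is (0,4), giving 24.

24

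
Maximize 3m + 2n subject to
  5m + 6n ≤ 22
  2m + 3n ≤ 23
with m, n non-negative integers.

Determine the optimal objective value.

(m,n)=(4,0) is feasible, giving 12.
(m,n)=(3,1) is feasible, giving 11.
(m,n)=(3,0) is feasible, giving 9.
No feasible integer point exceeds 12.

12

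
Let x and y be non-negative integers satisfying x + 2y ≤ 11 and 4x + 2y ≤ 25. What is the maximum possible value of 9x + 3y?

54

(x,y)=(6,0): 1·6+2·0=6≤11, 4·6+2·0=24≤25, objective 54.
(x,y)=(5,1): 1·5+2·1=7≤11, 4·5+2·1=22≤25, objective 48.
(x,y)=(5,0): 1·5+2·0=5≤11, 4·5+2·0=20≤25, objective 45.
Maximum is 54 at (x,y)=(6,0).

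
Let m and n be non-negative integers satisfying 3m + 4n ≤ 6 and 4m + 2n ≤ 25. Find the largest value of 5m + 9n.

(m,n)=(2,0): 3·2+4·0=6≤6, 4·2+2·0=8≤25, objective 10.
(m,n)=(0,1): 3·0+4·1=4≤6, 4·0+2·1=2≤25, objective 9.
(m,n)=(1,0): 3·1+4·0=3≤6, 4·1+2·0=4≤25, objective 5.
(m,n)=(0,0): 3·0+4·0=0≤6, 4·0+2·0=0≤25, objective 0.
No feasible integer point exceeds 10.

10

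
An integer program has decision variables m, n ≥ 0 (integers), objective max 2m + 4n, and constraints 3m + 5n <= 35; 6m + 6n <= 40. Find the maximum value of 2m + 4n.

Relaxing integrality, the LP optimum is 26.67 at (m,n) = (0, 6.67), which is not an integer point.
(m,n)=(0,6): 3·0+5·6=30≤35, 6·0+6·6=36≤40, objective 24.
(m,n)=(1,5): 3·1+5·5=28≤35, 6·1+6·5=36≤40, objective 22.
(m,n)=(0,5): 3·0+5·5=25≤35, 6·0+6·5=30≤40, objective 20.
No feasible integer point exceeds 24.

24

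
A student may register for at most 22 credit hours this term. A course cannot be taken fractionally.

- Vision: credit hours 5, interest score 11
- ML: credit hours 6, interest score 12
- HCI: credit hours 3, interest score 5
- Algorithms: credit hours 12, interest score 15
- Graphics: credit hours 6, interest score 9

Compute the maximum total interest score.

37

This is a 0-1 knapsack instance.
Take Vision, ML, HCI, and Graphics: credit hours 5 + 6 + 3 + 6 = 20 ≤ 22, interest score 11 + 12 + 5 + 9 = 37.
No other feasible combination does better.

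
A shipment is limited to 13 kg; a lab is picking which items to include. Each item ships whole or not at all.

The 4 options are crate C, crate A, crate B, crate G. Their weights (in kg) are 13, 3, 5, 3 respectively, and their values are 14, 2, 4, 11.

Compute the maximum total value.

17

crate A + crate B + crate G: weight 3 + 5 + 3 = 11 ≤ 13, value 2 + 4 + 11 = 17.
crate B + crate G: weight 5 + 3 = 8 ≤ 13, value 4 + 11 = 15.
crate C: weight 13 ≤ 13, value 14.
Best is crate A, crate B, and crate G with total value 17.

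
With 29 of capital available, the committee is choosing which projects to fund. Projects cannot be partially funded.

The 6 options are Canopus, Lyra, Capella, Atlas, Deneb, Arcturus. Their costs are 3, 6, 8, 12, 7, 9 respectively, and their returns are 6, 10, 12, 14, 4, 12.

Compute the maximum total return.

Take Canopus, Lyra, Capella, and Atlas: cost 3 + 6 + 8 + 12 = 29 ≤ 29, return 6 + 10 + 12 + 14 = 42.
No other feasible combination does better.

42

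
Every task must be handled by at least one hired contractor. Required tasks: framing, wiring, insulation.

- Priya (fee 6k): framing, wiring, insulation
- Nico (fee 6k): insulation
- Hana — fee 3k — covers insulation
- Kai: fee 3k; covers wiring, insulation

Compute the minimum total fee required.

The greedy cost-per-new-task heuristic would pick Kai and Priya for 9, but a cheaper cover exists.
Priya alone covers framing, wiring, insulation — every task.
Total fee: 6.
No cover costs less than 6.

6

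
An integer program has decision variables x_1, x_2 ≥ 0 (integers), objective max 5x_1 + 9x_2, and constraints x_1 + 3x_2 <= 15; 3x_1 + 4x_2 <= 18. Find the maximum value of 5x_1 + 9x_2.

37

Relaxing integrality, the LP optimum is 40.50 at (x_1,x_2) = (0, 4.5), which is not an integer point.
(x_1,x_2)=(2,3): 1·2+3·3=11≤15, 3·2+4·3=18≤18, objective 37.
(x_1,x_2)=(0,4): 1·0+3·4=12≤15, 3·0+4·4=16≤18, objective 36.
(x_1,x_2)=(3,2): 1·3+3·2=9≤15, 3·3+4·2=17≤18, objective 33.
The best lattice point is (2,3), giving 37.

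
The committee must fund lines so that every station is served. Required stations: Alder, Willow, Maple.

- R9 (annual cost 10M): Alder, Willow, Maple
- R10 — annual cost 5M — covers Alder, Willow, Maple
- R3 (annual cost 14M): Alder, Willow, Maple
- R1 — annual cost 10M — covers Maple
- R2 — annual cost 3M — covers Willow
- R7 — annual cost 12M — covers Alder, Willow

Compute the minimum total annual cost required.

5

This is a weighted set-cover instance.
R10 alone covers Alder, Willow, Maple — every station.
Total annual cost: 5.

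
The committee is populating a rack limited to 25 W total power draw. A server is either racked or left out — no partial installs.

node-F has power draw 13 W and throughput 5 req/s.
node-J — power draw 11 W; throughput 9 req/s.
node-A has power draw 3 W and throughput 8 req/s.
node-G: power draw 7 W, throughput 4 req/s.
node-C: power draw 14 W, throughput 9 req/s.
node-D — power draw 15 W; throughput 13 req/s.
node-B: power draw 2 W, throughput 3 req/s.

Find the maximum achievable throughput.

Allowing fractional choices, the relaxed optimum would be about 28.1, but servers are indivisible.
node-J + node-A + node-G + node-B: power draw 11 + 3 + 7 + 2 = 23 ≤ 25, throughput 9 + 8 + 4 + 3 = 24.
node-A + node-G + node-D: power draw 3 + 7 + 15 = 25 ≤ 25, throughput 8 + 4 + 13 = 25.
node-A + node-D + node-B: power draw 3 + 15 + 2 = 20 ≤ 25, throughput 8 + 13 + 3 = 24.
Best is node-A, node-G, and node-D with total throughput 25.

25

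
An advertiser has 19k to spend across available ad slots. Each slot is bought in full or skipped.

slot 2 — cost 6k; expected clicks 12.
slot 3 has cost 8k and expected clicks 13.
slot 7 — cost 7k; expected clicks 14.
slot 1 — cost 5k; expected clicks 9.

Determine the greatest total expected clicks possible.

This is a 0-1 knapsack instance.
Take slot 2, slot 7, and slot 1: cost 6 + 7 + 5 = 18 ≤ 19, expected clicks 12 + 14 + 9 = 35.
No other feasible combination does better.

35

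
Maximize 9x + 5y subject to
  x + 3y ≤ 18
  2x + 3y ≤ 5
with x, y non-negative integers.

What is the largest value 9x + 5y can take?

The continuous relaxation peaks at (2.5, 0) with value 22.50; rounding to a feasible lattice point costs some objective.
(x,y)=(2,0): 1·2+3·0=2≤18, 2·2+3·0=4≤5, objective 18.
(x,y)=(1,1): 1·1+3·1=4≤18, 2·1+3·1=5≤5, objective 14.
(x,y)=(1,0): 1·1+3·0=1≤18, 2·1+3·0=2≤5, objective 9.
Maximum is 18 at (x,y)=(2,0).

18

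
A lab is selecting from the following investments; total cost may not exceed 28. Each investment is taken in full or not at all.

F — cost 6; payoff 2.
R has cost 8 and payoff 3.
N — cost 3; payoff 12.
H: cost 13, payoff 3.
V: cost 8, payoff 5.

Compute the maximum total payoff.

22

Allowing fractional choices, the relaxed optimum would be about 22.7, but investments are indivisible.
R + N + V: cost 8 + 3 + 8 = 19 ≤ 28, payoff 3 + 12 + 5 = 20.
N + H + V: cost 3 + 13 + 8 = 24 ≤ 28, payoff 12 + 3 + 5 = 20.
F + R + N + V: cost 6 + 8 + 3 + 8 = 25 ≤ 28, payoff 2 + 3 + 12 + 5 = 22.
Best is F, R, N, and V with total payoff 22.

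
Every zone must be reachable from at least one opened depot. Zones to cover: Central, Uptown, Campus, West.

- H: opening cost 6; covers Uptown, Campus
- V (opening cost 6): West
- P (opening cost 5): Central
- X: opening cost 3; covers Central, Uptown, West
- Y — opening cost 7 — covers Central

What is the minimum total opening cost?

9

Choose H and X: together they cover Central, Uptown, Campus, West — every zone.
Total opening cost: 6 + 3 = 9.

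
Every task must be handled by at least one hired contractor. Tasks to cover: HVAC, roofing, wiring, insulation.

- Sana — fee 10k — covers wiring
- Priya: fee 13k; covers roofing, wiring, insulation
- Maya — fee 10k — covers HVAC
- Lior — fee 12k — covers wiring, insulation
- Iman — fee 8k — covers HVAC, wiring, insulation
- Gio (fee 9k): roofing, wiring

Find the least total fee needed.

17

Choose Iman and Gio: together they cover HVAC, roofing, wiring, insulation — every task.
Total fee: 8 + 9 = 17.
No cover costs less than 17.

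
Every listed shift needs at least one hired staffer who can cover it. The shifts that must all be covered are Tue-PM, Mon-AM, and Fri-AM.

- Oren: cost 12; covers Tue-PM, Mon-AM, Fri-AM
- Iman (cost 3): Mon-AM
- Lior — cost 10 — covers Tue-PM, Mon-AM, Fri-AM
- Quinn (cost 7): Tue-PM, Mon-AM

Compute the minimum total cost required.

Lior alone covers Tue-PM, Mon-AM, Fri-AM — every shift.
Total cost: 10.

10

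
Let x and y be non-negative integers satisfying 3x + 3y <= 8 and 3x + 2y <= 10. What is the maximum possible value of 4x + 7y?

(x,y)=(0,2) is feasible, giving 14.
(x,y)=(1,1) is feasible, giving 11.
(x,y)=(0,1) is feasible, giving 7.
Maximum is 14 at (x,y)=(0,2).

14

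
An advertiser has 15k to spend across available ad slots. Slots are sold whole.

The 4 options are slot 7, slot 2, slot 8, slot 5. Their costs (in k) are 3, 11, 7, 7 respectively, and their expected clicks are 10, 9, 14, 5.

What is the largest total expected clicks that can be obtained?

24

This is an integer program with binary decision variables.
Take slot 7 and slot 8: cost 3 + 7 = 10 ≤ 15, expected clicks 10 + 14 = 24.
No other feasible combination does better.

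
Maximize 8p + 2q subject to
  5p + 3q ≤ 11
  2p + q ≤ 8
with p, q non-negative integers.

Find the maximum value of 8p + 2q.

16

(p,q)=(2,0) is feasible, giving 16.
(p,q)=(1,1) is feasible, giving 10.
(p,q)=(1,0) is feasible, giving 8.
Maximum is 16 at (p,q)=(2,0).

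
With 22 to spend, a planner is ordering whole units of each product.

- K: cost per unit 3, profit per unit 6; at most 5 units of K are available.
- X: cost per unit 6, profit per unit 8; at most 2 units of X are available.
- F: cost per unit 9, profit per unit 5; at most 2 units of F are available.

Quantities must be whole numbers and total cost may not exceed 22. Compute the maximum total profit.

38

3×K and 2×X: cost 21 ≤ 22, profit 3·6 + 2·8 = 34.
5×K and 1×X: cost 21 ≤ 22, profit 5·6 + 1·8 = 38.
Best is 38.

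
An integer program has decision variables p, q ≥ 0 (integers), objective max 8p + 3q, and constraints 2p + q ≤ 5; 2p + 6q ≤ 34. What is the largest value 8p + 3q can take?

19

(p,q)=(2,1): 2·2+1·1=5≤5, 2·2+6·1=10≤34, objective 19.
(p,q)=(2,0): 2·2+1·0=4≤5, 2·2+6·0=4≤34, objective 16.
No feasible integer point exceeds 19.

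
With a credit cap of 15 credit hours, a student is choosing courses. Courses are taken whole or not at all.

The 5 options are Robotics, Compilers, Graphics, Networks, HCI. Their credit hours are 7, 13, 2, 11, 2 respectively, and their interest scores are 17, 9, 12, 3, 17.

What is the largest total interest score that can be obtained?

46

Allowing fractional choices, the relaxed optimum would be about 48.8, but courses are indivisible.
Robotics + Graphics + HCI: credit hours 7 + 2 + 2 = 11 ≤ 15, interest score 17 + 12 + 17 = 46.
Robotics + HCI: credit hours 7 + 2 = 9 ≤ 15, interest score 17 + 17 = 34.
Graphics + Networks + HCI: credit hours 2 + 11 + 2 = 15 ≤ 15, interest score 12 + 3 + 17 = 32.
Best is Robotics, Graphics, and HCI with total interest score 46.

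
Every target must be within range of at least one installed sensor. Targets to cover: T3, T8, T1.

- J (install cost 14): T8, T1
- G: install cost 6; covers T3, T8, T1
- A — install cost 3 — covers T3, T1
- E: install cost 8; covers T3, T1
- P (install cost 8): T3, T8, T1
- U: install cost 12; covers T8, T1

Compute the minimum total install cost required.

G alone covers T3, T8, T1 — every target.
Total install cost: 6.

6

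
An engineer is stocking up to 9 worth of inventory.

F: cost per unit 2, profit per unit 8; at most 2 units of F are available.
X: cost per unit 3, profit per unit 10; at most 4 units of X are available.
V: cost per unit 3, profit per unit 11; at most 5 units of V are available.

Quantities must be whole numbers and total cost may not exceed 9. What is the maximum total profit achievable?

33

3×V: cost 9 ≤ 9, profit 3·11 = 33.
1×X and 2×V: cost 9 ≤ 9, profit 1·10 + 2·11 = 32.
Best is 33.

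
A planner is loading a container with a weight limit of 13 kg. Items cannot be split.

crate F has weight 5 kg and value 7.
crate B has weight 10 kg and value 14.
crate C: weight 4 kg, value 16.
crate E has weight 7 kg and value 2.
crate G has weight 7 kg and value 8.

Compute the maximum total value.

This is an integer program with binary decision variables.
crate C + crate G: weight 4 + 7 = 11 ≤ 13, value 16 + 8 = 24.
crate C + crate E: weight 4 + 7 = 11 ≤ 13, value 16 + 2 = 18.
crate F + crate C: weight 5 + 4 = 9 ≤ 13, value 7 + 16 = 23.
Best is crate C and crate G with total value 24.

24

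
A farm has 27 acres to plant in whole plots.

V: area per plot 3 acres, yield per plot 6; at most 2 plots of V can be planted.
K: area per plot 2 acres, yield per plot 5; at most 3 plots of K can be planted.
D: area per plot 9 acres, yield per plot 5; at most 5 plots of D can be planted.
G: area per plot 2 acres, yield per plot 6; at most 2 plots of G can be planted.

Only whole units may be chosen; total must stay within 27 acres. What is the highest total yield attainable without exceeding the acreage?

G has the best ratio (6/2); taking only G gives at most 2×6 = 12 (stopped by the supply cap of 2).
Mixing does better — 2×V, 3×K, 1×D, and 2×G: area 25 ≤ 27, yield 2·6 + 3·5 + 1·5 + 2·6 = 44.

44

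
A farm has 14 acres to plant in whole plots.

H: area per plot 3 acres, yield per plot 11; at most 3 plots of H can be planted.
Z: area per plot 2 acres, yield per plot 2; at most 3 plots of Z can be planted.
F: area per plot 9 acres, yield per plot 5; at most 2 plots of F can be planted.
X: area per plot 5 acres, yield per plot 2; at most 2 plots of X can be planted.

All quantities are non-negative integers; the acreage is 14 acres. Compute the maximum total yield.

37

This is a bounded integer knapsack.
3×H and 1×X: area 14 ≤ 14, yield 3·11 + 1·2 = 35.
3×H and 2×Z: area 13 ≤ 14, yield 3·11 + 2·2 = 37.
Best is 37.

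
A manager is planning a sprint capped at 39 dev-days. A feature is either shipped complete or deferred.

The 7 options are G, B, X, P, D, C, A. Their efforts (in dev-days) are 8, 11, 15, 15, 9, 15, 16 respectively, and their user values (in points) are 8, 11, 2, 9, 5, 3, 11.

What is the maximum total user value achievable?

Treat it as a binary knapsack problem.
G + B + A: effort 8 + 11 + 16 = 35 ≤ 39, user value 8 + 11 + 11 = 30.
G + P + A: effort 8 + 15 + 16 = 39 ≤ 39, user value 8 + 9 + 11 = 28.
G + B + P: effort 8 + 11 + 15 = 34 ≤ 39, user value 8 + 11 + 9 = 28.
Best is G, B, and A with total user value 30.

30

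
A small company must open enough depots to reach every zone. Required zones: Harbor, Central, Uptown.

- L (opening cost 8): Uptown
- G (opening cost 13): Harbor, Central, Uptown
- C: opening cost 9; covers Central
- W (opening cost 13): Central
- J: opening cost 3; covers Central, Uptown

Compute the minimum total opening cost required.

This is a weighted set-cover instance.
The greedy cost-per-new-zone heuristic would pick J and G for 16, but a cheaper cover exists.
G alone covers Harbor, Central, Uptown — every zone.
Total opening cost: 13.
No cover costs less than 13.

13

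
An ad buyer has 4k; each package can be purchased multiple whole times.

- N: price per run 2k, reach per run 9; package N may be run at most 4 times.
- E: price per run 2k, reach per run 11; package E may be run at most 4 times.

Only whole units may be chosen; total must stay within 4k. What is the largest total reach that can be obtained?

2×E: price 4 ≤ 4, reach 2·11 = 22.
1×N and 1×E: price 4 ≤ 4, reach 1·9 + 1·11 = 20.
Best is 22.

22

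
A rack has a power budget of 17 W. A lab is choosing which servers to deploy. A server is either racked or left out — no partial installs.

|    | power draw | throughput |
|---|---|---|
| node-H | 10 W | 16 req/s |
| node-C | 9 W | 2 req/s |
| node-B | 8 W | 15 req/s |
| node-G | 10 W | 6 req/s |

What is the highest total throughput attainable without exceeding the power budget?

This is a 0-1 knapsack instance.
Take node-C and node-B: power draw 9 + 8 = 17 ≤ 17, throughput 2 + 15 = 17.
No other feasible combination does better.

17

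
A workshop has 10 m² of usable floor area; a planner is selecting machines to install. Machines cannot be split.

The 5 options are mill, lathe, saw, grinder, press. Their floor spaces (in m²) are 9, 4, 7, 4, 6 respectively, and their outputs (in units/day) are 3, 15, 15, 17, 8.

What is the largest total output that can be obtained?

32

Treat it as a binary knapsack problem.
Allowing fractional choices, the relaxed optimum would be about 36.3, but machines are indivisible.
lathe + press: floor space 4 + 6 = 10 ≤ 10, output 15 + 8 = 23.
lathe + grinder: floor space 4 + 4 = 8 ≤ 10, output 15 + 17 = 32.
grinder + press: floor space 4 + 6 = 10 ≤ 10, output 17 + 8 = 25.
Best is lathe and grinder with total output 32.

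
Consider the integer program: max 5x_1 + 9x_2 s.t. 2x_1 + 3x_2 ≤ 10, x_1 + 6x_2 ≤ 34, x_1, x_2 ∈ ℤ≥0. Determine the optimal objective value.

The continuous relaxation peaks at (0, 3.33) with value 30.00; rounding to a feasible lattice point costs some objective.
(x_1,x_2)=(2,2): 2·2+3·2=10≤10, 1·2+6·2=14≤34, objective 28.
(x_1,x_2)=(0,3): 2·0+3·3=9≤10, 1·0+6·3=18≤34, objective 27.
(x_1,x_2)=(3,1): 2·3+3·1=9≤10, 1·3+6·1=9≤34, objective 24.
Maximum is 28 at (x_1,x_2)=(2,2).

28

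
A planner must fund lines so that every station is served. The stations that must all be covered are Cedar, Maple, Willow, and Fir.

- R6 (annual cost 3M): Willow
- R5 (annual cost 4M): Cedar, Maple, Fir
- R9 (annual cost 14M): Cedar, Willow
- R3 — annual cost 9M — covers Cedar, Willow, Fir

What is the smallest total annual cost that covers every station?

7

This is an integer covering problem.
Choose R6 and R5: together they cover Cedar, Maple, Willow, Fir — every station.
Total annual cost: 3 + 4 = 7.
No cover costs less than 7.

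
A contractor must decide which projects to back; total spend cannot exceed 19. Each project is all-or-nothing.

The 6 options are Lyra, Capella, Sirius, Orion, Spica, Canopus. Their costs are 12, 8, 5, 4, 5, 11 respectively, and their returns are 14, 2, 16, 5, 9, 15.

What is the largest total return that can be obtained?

31

Allowing fractional choices, the relaxed optimum would be about 37.3, but projects are indivisible.
Sirius + Canopus: cost 5 + 11 = 16 ≤ 19, return 16 + 15 = 31.
Sirius + Orion + Spica: cost 5 + 4 + 5 = 14 ≤ 19, return 16 + 5 + 9 = 30.
Lyra + Sirius: cost 12 + 5 = 17 ≤ 19, return 14 + 16 = 30.
Best is Sirius and Canopus with total return 31.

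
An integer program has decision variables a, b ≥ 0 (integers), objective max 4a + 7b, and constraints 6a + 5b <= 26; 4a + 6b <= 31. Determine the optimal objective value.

35

(a,b)=(0,5): 6·0+5·5=25≤26, 4·0+6·5=30≤31, objective 35.
(a,b)=(1,4): 6·1+5·4=26≤26, 4·1+6·4=28≤31, objective 32.
The best lattice point is (0,5), giving 35.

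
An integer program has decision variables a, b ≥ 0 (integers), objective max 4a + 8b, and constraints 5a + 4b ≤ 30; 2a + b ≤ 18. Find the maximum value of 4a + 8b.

The continuous relaxation peaks at (0, 7.5) with value 60.00; rounding to a feasible lattice point costs some objective.
(a,b)=(0,7): 5·0+4·7=28≤30, 2·0+1·7=7≤18, objective 56.
(a,b)=(1,6): 5·1+4·6=29≤30, 2·1+1·6=8≤18, objective 52.
(a,b)=(0,6): 5·0+4·6=24≤30, 2·0+1·6=6≤18, objective 48.
The best lattice point is (0,7), giving 56.

56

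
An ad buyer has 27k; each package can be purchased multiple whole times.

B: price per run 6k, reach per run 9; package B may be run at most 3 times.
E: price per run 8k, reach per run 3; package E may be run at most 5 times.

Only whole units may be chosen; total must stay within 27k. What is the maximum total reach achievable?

30

B has the best ratio (9/6); taking only B gives at most 3×9 = 27 (stopped by the supply cap of 3).
Mixing does better — 3×B and 1×E: price 26 ≤ 27, reach 3·9 + 1·3 = 30.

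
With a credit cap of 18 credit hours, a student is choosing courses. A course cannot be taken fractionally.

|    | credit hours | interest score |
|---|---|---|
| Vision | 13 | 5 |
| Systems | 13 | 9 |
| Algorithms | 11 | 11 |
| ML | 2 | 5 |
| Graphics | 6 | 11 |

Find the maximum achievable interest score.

This is a 0-1 knapsack instance.
Allowing fractional choices, the relaxed optimum would be about 26.0, but courses are indivisible.
Algorithms + Graphics: credit hours 11 + 6 = 17 ≤ 18, interest score 11 + 11 = 22.
ML + Graphics: credit hours 2 + 6 = 8 ≤ 18, interest score 5 + 11 = 16.
Algorithms + ML: credit hours 11 + 2 = 13 ≤ 18, interest score 11 + 5 = 16.
Best is Algorithms and Graphics with total interest score 22.

22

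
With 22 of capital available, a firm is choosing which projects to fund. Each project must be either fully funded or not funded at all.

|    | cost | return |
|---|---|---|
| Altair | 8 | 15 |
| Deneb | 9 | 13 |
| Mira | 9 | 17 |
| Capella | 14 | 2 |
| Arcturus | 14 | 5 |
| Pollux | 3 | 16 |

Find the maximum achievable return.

48

Altair + Mira + Pollux: cost 8 + 9 + 3 = 20 ≤ 22, return 15 + 17 + 16 = 48.
Deneb + Mira + Pollux: cost 9 + 9 + 3 = 21 ≤ 22, return 13 + 17 + 16 = 46.
Best is Altair, Mira, and Pollux with total return 48.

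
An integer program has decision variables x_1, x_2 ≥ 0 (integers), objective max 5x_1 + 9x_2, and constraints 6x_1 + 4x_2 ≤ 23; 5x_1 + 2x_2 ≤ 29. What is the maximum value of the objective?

45

(x_1,x_2)=(0,5): 6·0+4·5=20≤23, 5·0+2·5=10≤29, objective 45.
(x_1,x_2)=(1,4): 6·1+4·4=22≤23, 5·1+2·4=13≤29, objective 41.
The best lattice point is (0,5), giving 45.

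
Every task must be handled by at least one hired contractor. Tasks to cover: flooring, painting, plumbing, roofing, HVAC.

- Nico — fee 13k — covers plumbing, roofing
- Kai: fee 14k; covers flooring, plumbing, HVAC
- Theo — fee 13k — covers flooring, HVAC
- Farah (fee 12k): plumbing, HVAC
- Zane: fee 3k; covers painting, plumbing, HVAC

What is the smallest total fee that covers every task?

Choose Nico, Theo, and Zane: together they cover flooring, painting, plumbing, roofing, HVAC — every task.
Total fee: 13 + 13 + 3 = 29.

29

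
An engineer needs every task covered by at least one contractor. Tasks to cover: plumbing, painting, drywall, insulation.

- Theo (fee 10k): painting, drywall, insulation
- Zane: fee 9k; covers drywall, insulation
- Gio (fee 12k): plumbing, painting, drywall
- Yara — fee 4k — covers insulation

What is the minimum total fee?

16

The greedy cost-per-new-task heuristic would pick Theo and Gio for 22, but a cheaper cover exists.
Choose Gio and Yara: together they cover plumbing, painting, drywall, insulation — every task.
Total fee: 12 + 4 = 16.
No cover costs less than 16.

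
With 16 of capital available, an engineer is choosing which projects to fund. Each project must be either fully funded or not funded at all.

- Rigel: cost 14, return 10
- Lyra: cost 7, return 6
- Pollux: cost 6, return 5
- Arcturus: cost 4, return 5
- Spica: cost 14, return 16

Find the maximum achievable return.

16

Lyra + Pollux: cost 7 + 6 = 13 ≤ 16, return 6 + 5 = 11.
Lyra + Arcturus: cost 7 + 4 = 11 ≤ 16, return 6 + 5 = 11.
Spica: cost 14 ≤ 16, return 16.
Best is Spica with total return 16.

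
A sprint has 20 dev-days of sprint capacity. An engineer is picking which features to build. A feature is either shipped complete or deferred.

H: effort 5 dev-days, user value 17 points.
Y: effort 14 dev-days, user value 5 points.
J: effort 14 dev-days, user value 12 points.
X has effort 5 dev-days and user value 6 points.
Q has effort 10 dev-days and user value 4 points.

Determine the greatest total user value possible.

H + X: effort 5 + 5 = 10 ≤ 20, user value 17 + 6 = 23.
H + J: effort 5 + 14 = 19 ≤ 20, user value 17 + 12 = 29.
H + X + Q: effort 5 + 5 + 10 = 20 ≤ 20, user value 17 + 6 + 4 = 27.
Best is H and J with total user value 29.

29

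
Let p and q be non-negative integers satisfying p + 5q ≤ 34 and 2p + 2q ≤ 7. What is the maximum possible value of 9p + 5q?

27

(p,q)=(3,0): 1·3+5·0=3≤34, 2·3+2·0=6≤7, objective 27.
(p,q)=(2,1): 1·2+5·1=7≤34, 2·2+2·1=6≤7, objective 23.
Maximum is 27 at (p,q)=(3,0).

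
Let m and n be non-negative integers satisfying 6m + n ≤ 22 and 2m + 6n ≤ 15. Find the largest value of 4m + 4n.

16

Relaxing integrality, the LP optimum is 19.18 at (m,n) = (3.44, 1.35), which is not an integer point.
(m,n)=(3,1): 6·3+1·1=19≤22, 2·3+6·1=12≤15, objective 16.
(m,n)=(2,1): 6·2+1·1=13≤22, 2·2+6·1=10≤15, objective 12.
(m,n)=(3,0): 6·3+1·0=18≤22, 2·3+6·0=6≤15, objective 12.
(m,n)=(2,0): 6·2+1·0=12≤22, 2·2+6·0=4≤15, objective 8.
The best lattice point is (3,1), giving 16.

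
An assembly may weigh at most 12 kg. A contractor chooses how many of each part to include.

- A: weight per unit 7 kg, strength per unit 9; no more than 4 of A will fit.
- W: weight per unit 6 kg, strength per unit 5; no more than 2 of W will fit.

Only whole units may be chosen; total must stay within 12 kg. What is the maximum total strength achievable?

10

A has the best ratio (9/7); taking only A gives at most 1×9 = 9 (stopped by the weight limit).
Mixing does better — 2×W: weight 12 ≤ 12, strength 2·5 = 10.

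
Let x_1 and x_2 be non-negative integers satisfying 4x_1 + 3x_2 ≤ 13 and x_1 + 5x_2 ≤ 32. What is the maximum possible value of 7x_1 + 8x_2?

Relaxing integrality, the LP optimum is 34.67 at (x_1,x_2) = (0, 4.33), which is not an integer point.
(x_1,x_2)=(0,4): 4·0+3·4=12≤13, 1·0+5·4=20≤32, objective 32.
(x_1,x_2)=(1,3): 4·1+3·3=13≤13, 1·1+5·3=16≤32, objective 31.
(x_1,x_2)=(0,3): 4·0+3·3=9≤13, 1·0+5·3=15≤32, objective 24.
Maximum is 32 at (x_1,x_2)=(0,4).

32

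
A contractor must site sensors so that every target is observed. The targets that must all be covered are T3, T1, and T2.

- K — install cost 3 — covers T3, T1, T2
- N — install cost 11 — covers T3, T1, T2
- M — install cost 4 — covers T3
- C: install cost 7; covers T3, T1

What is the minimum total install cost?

K alone covers T3, T1, T2 — every target.
Total install cost: 3.
No cover costs less than 3.

3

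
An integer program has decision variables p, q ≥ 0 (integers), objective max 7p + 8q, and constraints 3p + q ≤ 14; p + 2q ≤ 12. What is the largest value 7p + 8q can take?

54

Relaxing integrality, the LP optimum is 57.60 at (p,q) = (3.2, 4.4), which is not an integer point.
(p,q)=(2,5) is feasible, giving 54.
(p,q)=(3,4) is feasible, giving 53.
(p,q)=(1,5) is feasible, giving 47.
Maximum is 54 at (p,q)=(2,5).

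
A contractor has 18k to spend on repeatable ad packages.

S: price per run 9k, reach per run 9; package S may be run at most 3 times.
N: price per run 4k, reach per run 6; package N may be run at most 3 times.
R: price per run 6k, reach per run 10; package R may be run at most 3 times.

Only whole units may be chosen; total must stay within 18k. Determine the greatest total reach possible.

This is a bounded integer knapsack.
3×N and 1×R: price 18 ≤ 18, reach 3·6 + 1·10 = 28.
3×R: price 18 ≤ 18, reach 3·10 = 30.
Best is 30.

30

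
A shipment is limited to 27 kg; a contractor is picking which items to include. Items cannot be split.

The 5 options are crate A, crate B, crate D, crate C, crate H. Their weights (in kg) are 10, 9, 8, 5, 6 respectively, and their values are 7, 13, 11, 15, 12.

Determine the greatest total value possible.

Take crate B, crate C, and crate H: weight 9 + 5 + 6 = 20 ≤ 27, value 13 + 15 + 12 = 40.
No other feasible combination does better.

40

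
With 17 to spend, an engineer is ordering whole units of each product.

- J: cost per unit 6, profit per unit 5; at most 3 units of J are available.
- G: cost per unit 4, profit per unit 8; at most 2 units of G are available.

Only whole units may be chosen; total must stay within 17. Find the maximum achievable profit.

G has the best ratio (8/4); taking only G gives at most 2×8 = 16 (stopped by the supply cap of 2).
Mixing does better — 1×J and 2×G: cost 14 ≤ 17, profit 1·5 + 2·8 = 21.

21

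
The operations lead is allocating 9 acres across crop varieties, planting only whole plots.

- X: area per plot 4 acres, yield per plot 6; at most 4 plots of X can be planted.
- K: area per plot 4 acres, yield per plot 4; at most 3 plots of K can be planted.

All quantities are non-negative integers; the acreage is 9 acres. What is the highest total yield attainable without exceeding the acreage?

1×X and 1×K: area 8 ≤ 9, yield 1·6 + 1·4 = 10.
2×X: area 8 ≤ 9, yield 2·6 = 12.
Best is 12.

12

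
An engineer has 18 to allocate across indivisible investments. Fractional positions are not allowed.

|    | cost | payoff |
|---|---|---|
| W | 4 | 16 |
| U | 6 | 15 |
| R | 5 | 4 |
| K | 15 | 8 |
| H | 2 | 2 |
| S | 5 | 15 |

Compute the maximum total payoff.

Allowing fractional choices, the relaxed optimum would be about 48.8, but investments are indivisible.
W + U + S: cost 4 + 6 + 5 = 15 ≤ 18, payoff 16 + 15 + 15 = 46.
W + U + H + S: cost 4 + 6 + 2 + 5 = 17 ≤ 18, payoff 16 + 15 + 2 + 15 = 48.
W + R + H + S: cost 4 + 5 + 2 + 5 = 16 ≤ 18, payoff 16 + 4 + 2 + 15 = 37.
Best is W, U, H, and S with total payoff 48.

48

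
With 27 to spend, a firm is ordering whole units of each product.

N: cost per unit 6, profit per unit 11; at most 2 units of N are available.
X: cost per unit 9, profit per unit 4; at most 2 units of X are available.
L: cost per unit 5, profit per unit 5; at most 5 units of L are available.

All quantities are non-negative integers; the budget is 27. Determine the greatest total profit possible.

37

This is a bounded integer knapsack.
2×N and 2×L: cost 22 ≤ 27, profit 2·11 + 2·5 = 32.
2×N and 3×L: cost 27 ≤ 27, profit 2·11 + 3·5 = 37.
Best is 37.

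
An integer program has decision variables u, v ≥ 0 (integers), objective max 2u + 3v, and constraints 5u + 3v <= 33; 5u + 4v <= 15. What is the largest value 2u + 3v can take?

(u,v)=(0,3): 5·0+3·3=9≤33, 5·0+4·3=12≤15, objective 9.
(u,v)=(1,2): 5·1+3·2=11≤33, 5·1+4·2=13≤15, objective 8.
The best lattice point is (0,3), giving 9.

9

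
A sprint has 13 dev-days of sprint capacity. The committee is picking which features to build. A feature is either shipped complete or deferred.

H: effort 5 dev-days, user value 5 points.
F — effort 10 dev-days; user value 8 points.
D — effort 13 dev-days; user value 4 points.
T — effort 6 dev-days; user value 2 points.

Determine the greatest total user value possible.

8

Allowing fractional choices, the relaxed optimum would be about 11.4, but features are indivisible.
H + T: effort 5 + 6 = 11 ≤ 13, user value 5 + 2 = 7.
H: effort 5 ≤ 13, user value 5.
F: effort 10 ≤ 13, user value 8.
Best is F with total user value 8.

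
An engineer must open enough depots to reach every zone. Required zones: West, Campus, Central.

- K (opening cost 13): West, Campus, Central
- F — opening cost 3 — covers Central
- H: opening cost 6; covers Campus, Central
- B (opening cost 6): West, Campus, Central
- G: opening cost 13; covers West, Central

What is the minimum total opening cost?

6

B alone covers West, Campus, Central — every zone.
Total opening cost: 6.
No cover costs less than 6.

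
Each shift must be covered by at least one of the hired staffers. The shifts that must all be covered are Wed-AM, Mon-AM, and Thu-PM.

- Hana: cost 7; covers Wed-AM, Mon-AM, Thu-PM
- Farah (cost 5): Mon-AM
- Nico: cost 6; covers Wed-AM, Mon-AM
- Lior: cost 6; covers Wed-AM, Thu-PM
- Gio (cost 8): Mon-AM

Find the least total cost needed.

7

Hana alone covers Wed-AM, Mon-AM, Thu-PM — every shift.
Total cost: 7.
No cover costs less than 7.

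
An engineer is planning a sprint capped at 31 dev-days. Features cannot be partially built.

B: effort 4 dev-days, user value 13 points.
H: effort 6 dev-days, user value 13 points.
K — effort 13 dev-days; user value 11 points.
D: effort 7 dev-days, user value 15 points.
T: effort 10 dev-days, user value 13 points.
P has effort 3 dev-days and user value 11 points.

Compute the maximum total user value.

B + H + D + P: effort 4 + 6 + 7 + 3 = 20 ≤ 31, user value 13 + 13 + 15 + 11 = 52.
B + H + D + T: effort 4 + 6 + 7 + 10 = 27 ≤ 31, user value 13 + 13 + 15 + 13 = 54.
B + H + D + T + P: effort 4 + 6 + 7 + 10 + 3 = 30 ≤ 31, user value 13 + 13 + 15 + 13 + 11 = 65.
Best is B, H, D, T, and P with total user value 65.

65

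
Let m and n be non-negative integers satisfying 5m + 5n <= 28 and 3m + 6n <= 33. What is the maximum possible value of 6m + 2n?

The continuous relaxation peaks at (5.6, 0) with value 33.60; rounding to a feasible lattice point costs some objective.
(m,n)=(5,0): 5·5+5·0=25≤28, 3·5+6·0=15≤33, objective 30.
(m,n)=(4,1): 5·4+5·1=25≤28, 3·4+6·1=18≤33, objective 26.
(m,n)=(4,0): 5·4+5·0=20≤28, 3·4+6·0=12≤33, objective 24.
No feasible integer point exceeds 30.

30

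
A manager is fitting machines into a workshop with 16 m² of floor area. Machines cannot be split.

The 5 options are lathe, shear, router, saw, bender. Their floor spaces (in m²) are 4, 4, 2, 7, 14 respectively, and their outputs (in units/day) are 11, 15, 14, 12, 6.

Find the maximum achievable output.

41

Take shear, router, and saw: floor space 4 + 2 + 7 = 13 ≤ 16, output 15 + 14 + 12 = 41.
No other feasible combination does better.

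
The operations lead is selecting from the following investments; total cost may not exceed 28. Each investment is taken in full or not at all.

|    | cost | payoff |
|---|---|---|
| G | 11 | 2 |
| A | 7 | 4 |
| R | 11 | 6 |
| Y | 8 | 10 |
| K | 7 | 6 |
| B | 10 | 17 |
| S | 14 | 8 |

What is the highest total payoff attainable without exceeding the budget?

Take Y, K, and B: cost 8 + 7 + 10 = 25 ≤ 28, payoff 10 + 6 + 17 = 33.
No other feasible combination does better.

33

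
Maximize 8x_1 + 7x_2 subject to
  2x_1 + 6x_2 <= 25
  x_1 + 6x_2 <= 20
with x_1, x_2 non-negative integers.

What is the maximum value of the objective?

The continuous relaxation peaks at (12.5, 0) with value 100.00; rounding to a feasible lattice point costs some objective.
(x_1,x_2)=(12,0): 2·12+6·0=24≤25, 1·12+6·0=12≤20, objective 96.
(x_1,x_2)=(11,0): 2·11+6·0=22≤25, 1·11+6·0=11≤20, objective 88.
The best lattice point is (12,0), giving 96.

96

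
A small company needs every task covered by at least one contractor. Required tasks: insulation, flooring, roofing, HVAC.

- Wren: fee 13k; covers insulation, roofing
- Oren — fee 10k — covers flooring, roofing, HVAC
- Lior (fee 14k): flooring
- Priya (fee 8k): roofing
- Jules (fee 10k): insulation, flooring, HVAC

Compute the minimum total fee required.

This is an integer covering problem.
The greedy cost-per-new-task heuristic would pick Oren and Jules for 20, but a cheaper cover exists.
Choose Priya and Jules: together they cover insulation, flooring, roofing, HVAC — every task.
Total fee: 8 + 10 = 18.
No cover costs less than 18.

18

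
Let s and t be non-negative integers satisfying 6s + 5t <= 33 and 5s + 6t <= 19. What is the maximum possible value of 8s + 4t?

(s,t)=(3,0): 6·3+5·0=18≤33, 5·3+6·0=15≤19, objective 24.
(s,t)=(2,1): 6·2+5·1=17≤33, 5·2+6·1=16≤19, objective 20.
(s,t)=(2,0): 6·2+5·0=12≤33, 5·2+6·0=10≤19, objective 16.
No feasible integer point exceeds 24.

24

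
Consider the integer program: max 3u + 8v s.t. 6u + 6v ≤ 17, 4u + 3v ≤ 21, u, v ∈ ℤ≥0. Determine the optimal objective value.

Relaxing integrality, the LP optimum is 22.67 at (u,v) = (0, 2.83), which is not an integer point.
(u,v)=(0,2): 6·0+6·2=12≤17, 4·0+3·2=6≤21, objective 16.
(u,v)=(1,1): 6·1+6·1=12≤17, 4·1+3·1=7≤21, objective 11.
(u,v)=(0,1): 6·0+6·1=6≤17, 4·0+3·1=3≤21, objective 8.
Maximum is 16 at (u,v)=(0,2).

16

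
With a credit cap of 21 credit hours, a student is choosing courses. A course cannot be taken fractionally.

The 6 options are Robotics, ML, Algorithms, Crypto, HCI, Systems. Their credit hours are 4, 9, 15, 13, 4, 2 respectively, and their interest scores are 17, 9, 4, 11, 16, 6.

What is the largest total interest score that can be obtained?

Allowing fractional choices, the relaxed optimum would be about 49.7, but courses are indivisible.
Robotics + ML + HCI + Systems: credit hours 4 + 9 + 4 + 2 = 19 ≤ 21, interest score 17 + 9 + 16 + 6 = 48.
Robotics + Crypto + HCI: credit hours 4 + 13 + 4 = 21 ≤ 21, interest score 17 + 11 + 16 = 44.
Best is Robotics, ML, HCI, and Systems with total interest score 48.

48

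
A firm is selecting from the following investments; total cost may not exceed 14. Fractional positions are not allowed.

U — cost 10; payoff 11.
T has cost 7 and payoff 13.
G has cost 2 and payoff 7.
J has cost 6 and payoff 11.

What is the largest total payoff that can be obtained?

This is an integer program with binary decision variables.
T + J: cost 7 + 6 = 13 ≤ 14, payoff 13 + 11 = 24.
T + G: cost 7 + 2 = 9 ≤ 14, payoff 13 + 7 = 20.
Best is T and J with total payoff 24.

24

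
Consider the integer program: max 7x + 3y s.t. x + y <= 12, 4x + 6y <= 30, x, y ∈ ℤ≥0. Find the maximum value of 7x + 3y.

49

(x,y)=(7,0): 1·7+1·0=7≤12, 4·7+6·0=28≤30, objective 49.
(x,y)=(6,1): 1·6+1·1=7≤12, 4·6+6·1=30≤30, objective 45.
(x,y)=(6,0): 1·6+1·0=6≤12, 4·6+6·0=24≤30, objective 42.
No feasible integer point exceeds 49.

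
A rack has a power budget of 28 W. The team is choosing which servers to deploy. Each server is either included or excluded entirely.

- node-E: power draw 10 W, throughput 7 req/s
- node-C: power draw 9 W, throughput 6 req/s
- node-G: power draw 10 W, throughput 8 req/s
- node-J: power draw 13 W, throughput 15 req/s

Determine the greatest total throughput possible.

23

Allowing fractional choices, the relaxed optimum would be about 26.5, but servers are indivisible.
node-G + node-J: power draw 10 + 13 = 23 ≤ 28, throughput 8 + 15 = 23.
node-E + node-J: power draw 10 + 13 = 23 ≤ 28, throughput 7 + 15 = 22.
node-C + node-J: power draw 9 + 13 = 22 ≤ 28, throughput 6 + 15 = 21.
Best is node-G and node-J with total throughput 23.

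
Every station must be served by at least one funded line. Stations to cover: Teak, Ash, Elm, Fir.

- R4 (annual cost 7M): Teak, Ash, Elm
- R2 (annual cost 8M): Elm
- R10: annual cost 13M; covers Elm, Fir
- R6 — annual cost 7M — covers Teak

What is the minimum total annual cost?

Choose R4 and R10: together they cover Teak, Ash, Elm, Fir — every station.
Total annual cost: 7 + 13 = 20.

20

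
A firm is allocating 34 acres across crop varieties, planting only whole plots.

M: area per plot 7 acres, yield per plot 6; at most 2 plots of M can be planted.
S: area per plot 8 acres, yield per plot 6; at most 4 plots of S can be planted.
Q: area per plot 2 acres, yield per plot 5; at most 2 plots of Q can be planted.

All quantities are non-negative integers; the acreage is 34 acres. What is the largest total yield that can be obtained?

Q has the best ratio (5/2); taking only Q gives at most 2×5 = 10 (stopped by the supply cap of 2).
Mixing does better — 2×M, 2×S, and 2×Q: area 34 ≤ 34, yield 2·6 + 2·6 + 2·5 = 34.

34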